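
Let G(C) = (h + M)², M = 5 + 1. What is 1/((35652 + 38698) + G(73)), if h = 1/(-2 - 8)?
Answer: 100/7438481 ≈ 1.3444e-5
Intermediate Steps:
M = 6
h = -⅒ (h = 1/(-10) = -⅒ ≈ -0.10000)
G(C) = 3481/100 (G(C) = (-⅒ + 6)² = (59/10)² = 3481/100)
1/((35652 + 38698) + G(73)) = 1/((35652 + 38698) + 3481/100) = 1/(74350 + 3481/100) = 1/(7438481/100) = 100/7438481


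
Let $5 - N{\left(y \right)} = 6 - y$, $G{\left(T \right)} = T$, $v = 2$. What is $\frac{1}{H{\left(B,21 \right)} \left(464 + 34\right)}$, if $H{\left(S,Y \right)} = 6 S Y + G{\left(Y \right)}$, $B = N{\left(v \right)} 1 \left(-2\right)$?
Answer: $- \frac{1}{115038} \approx -8.6928 \cdot 10^{-6}$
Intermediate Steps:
$N{\left(y \right)} = -1 + y$ ($N{\left(y \right)} = 5 - \left(6 - y\right) = 5 + \left(-6 + y\right) = -1 + y$)
$B = -2$ ($B = \left(-1 + 2\right) 1 \left(-2\right) = 1 \cdot 1 \left(-2\right) = 1 \left(-2\right) = -2$)
$H{\left(S,Y \right)} = Y + 6 S Y$ ($H{\left(S,Y \right)} = 6 S Y + Y = Y + 6 S Y$)
$\frac{1}{H{\left(B,21 \right)} \left(464 + 34\right)} = \frac{1}{21 \left(1 + 6 \left(-2\right)\right) \left(464 + 34\right)} = \frac{1}{21 \left(1 - 12\right) 498} = \frac{1}{21 \left(-11\right) 498} = \frac{1}{\left(-231\right) 498} = \frac{1}{-115038} = - \frac{1}{115038}$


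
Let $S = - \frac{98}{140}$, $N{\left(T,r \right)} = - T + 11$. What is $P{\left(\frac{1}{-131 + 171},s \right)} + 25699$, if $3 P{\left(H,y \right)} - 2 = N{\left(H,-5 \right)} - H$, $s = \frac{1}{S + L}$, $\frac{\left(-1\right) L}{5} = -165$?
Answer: $\frac{1542199}{60} \approx 25703.0$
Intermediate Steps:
$L = 825$ ($L = \left(-5\right) \left(-165\right) = 825$)
$N{\left(T,r \right)} = 11 - T$
$S = - \frac{7}{10}$ ($S = \left(-98\right) \frac{1}{140} = - \frac{7}{10} \approx -0.7$)
$s = \frac{10}{8243}$ ($s = \frac{1}{- \frac{7}{10} + 825} = \frac{1}{\frac{8243}{10}} = \frac{10}{8243} \approx 0.0012132$)
$P{\left(H,y \right)} = \frac{13}{3} - \frac{2 H}{3}$ ($P{\left(H,y \right)} = \frac{2}{3} + \frac{\left(11 - H\right) - H}{3} = \frac{2}{3} + \frac{11 - 2 H}{3} = \frac{2}{3} - \left(- \frac{11}{3} + \frac{2 H}{3}\right) = \frac{13}{3} - \frac{2 H}{3}$)
$P{\left(\frac{1}{-131 + 171},s \right)} + 25699 = \left(\frac{13}{3} - \frac{2}{3 \left(-131 + 171\right)}\right) + 25699 = \left(\frac{13}{3} - \frac{2}{3 \cdot 40}\right) + 25699 = \left(\frac{13}{3} - \frac{1}{60}\right) + 25699 = \frac{259}{60} + 25699 = \frac{1542199}{60}$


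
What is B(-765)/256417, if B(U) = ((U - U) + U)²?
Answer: 585225/256417 ≈ 2.2823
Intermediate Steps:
B(U) = U² (B(U) = (0 + U)² = U²)
B(-765)/256417 = (-765)²/256417 = 585225*(1/256417) = 585225/256417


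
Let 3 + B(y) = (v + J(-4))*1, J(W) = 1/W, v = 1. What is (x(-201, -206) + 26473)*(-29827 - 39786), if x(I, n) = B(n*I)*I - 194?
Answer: -7443370025/4 ≈ -1.8608e+9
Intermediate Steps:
B(y) = -9/4 (B(y) = -3 + (1 + 1/(-4))*1 = -3 + (1 - 1/4)*1 = -3 + (3/4)*1 = -3 + 3/4 = -9/4)
x(I, n) = -194 - 9*I/4 (x(I, n) = -9*I/4 - 194 = -194 - 9*I/4)
(x(-201, -206) + 26473)*(-29827 - 39786) = ((-194 - 9/4*(-201)) + 26473)*(-29827 - 39786) = ((-194 + 1809/4) + 26473)*(-69613) = (1033/4 + 26473)*(-69613) = (106925/4)*(-69613) = -7443370025/4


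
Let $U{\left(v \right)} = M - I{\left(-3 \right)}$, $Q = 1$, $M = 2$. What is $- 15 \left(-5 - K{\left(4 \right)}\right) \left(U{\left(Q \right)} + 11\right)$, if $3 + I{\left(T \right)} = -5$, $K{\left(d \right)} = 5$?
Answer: $3150$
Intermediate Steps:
$I{\left(T \right)} = -8$ ($I{\left(T \right)} = -3 - 5 = -8$)
$U{\left(v \right)} = 10$ ($U{\left(v \right)} = 2 - -8 = 2 + 8 = 10$)
$- 15 \left(-5 - K{\left(4 \right)}\right) \left(U{\left(Q \right)} + 11\right) = - 15 \left(-5 - 5\right) \left(10 + 11\right) = - 15 \left(-5 - 5\right) 21 = \left(-15\right) \left(-10\right) 21 = 150 \cdot 21 = 3150$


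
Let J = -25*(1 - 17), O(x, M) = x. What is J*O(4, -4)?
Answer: 1600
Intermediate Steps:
J = 400 (J = -25*(-16) = 400)
J*O(4, -4) = 400*4 = 1600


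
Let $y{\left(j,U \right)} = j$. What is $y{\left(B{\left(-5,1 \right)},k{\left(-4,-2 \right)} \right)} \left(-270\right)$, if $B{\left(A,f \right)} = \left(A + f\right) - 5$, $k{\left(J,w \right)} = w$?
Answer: $2430$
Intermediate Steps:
$B{\left(A,f \right)} = -5 + A + f$
$y{\left(B{\left(-5,1 \right)},k{\left(-4,-2 \right)} \right)} \left(-270\right) = \left(-5 - 5 + 1\right) \left(-270\right) = \left(-9\right) \left(-270\right) = 2430$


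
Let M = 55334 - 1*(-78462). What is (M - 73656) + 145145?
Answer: 205285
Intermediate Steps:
M = 133796 (M = 55334 + 78462 = 133796)
(M - 73656) + 145145 = (133796 - 73656) + 145145 = 60140 + 145145 = 205285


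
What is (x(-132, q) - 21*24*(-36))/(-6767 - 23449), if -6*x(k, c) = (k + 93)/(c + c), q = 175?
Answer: -12700813/21151200 ≈ -0.60048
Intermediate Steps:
x(k, c) = -(93 + k)/(12*c) (x(k, c) = -(k + 93)/(6*(c + c)) = -(93 + k)/(6*(2*c)) = -(93 + k)*1/(2*c)/6 = -(93 + k)/(12*c))
(x(-132, q) - 21*24*(-36))/(-6767 - 23449) = ((1/12)*(-93 - 1*(-132))/175 - 21*24*(-36))/(-6767 - 23449) = ((1/12)*(1/175)*(-93 + 132) - 504*(-36))/(-30216) = ((1/12)*(1/175)*39 + 18144)*(-1/30216) = (13/700 + 18144)*(-1/30216) = (12700813/700)*(-1/30216) = -12700813/21151200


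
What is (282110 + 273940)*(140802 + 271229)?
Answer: 229109837550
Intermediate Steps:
(282110 + 273940)*(140802 + 271229) = 556050*412031 = 229109837550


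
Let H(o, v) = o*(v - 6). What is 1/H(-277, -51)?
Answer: 1/15789 ≈ 6.3335e-5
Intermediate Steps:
H(o, v) = o*(-6 + v)
1/H(-277, -51) = 1/(-277*(-6 - 51)) = 1/(-277*(-57)) = 1/15789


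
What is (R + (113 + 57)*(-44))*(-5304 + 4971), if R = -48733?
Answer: 18718929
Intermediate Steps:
(R + (113 + 57)*(-44))*(-5304 + 4971) = (-48733 + (113 + 57)*(-44))*(-5304 + 4971) = (-48733 + 170*(-44))*(-333) = (-48733 - 7480)*(-333) = -56213*(-333) = 18718929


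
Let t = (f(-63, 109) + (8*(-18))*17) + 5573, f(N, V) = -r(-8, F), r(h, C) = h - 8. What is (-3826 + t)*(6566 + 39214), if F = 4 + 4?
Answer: -31359300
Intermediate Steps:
F = 8
r(h, C) = -8 + h
f(N, V) = 16 (f(N, V) = -(-8 - 8) = -1*(-16) = 16)
t = 3141 (t = (16 + (8*(-18))*17) + 5573 = (16 - 144*17) + 5573 = (16 - 2448) + 5573 = -2432 + 5573 = 3141)
(-3826 + t)*(6566 + 39214) = (-3826 + 3141)*(6566 + 39214) = -685*45780 = -31359300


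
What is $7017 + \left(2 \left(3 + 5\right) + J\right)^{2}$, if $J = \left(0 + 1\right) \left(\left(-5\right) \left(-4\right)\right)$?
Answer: $8313$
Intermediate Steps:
$J = 20$ ($J = 1 \cdot 20 = 20$)
$7017 + \left(2 \left(3 + 5\right) + J\right)^{2} = 7017 + \left(2 \left(3 + 5\right) + 20\right)^{2} = 7017 + \left(2 \cdot 8 + 20\right)^{2} = 7017 + \left(16 + 20\right)^{2} = 7017 + 36^{2} = 7017 + 1296 = 8313$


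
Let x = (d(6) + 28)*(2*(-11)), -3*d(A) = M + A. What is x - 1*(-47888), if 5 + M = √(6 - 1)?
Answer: 141838/3 + 22*√5/3 ≈ 47296.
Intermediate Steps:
M = -5 + √5 (M = -5 + √(6 - 1) = -5 + √5 ≈ -2.7639)
d(A) = 5/3 - A/3 - √5/3 (d(A) = -((-5 + √5) + A)/3 = -(-5 + A + √5)/3 = 5/3 - A/3 - √5/3)
x = -1826/3 + 22*√5/3 (x = ((5/3 - ⅓*6 - √5/3) + 28)*(2*(-11)) = ((5/3 - 2 - √5/3) + 28)*(-22) = ((-⅓ - √5/3) + 28)*(-22) = (83/3 - √5/3)*(-22) = -1826/3 + 22*√5/3 ≈ -592.27)
x - 1*(-47888) = (-1826/3 + 22*√5/3) - 1*(-47888) = (-1826/3 + 22*√5/3) + 47888 = 141838/3 + 22*√5/3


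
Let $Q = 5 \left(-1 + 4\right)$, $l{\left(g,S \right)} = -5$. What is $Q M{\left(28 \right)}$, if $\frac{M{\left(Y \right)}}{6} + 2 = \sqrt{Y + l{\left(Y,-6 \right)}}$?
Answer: $-180 + 90 \sqrt{23} \approx 251.62$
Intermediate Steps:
$M{\left(Y \right)} = -12 + 6 \sqrt{-5 + Y}$ ($M{\left(Y \right)} = -12 + 6 \sqrt{Y - 5} = -12 + 6 \sqrt{-5 + Y}$)
$Q = 15$ ($Q = 5 \cdot 3 = 15$)
$Q M{\left(28 \right)} = 15 \left(-12 + 6 \sqrt{-5 + 28}\right) = 15 \left(-12 + 6 \sqrt{23}\right) = -180 + 90 \sqrt{23}$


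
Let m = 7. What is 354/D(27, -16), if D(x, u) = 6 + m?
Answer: 354/13 ≈ 27.231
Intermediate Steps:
D(x, u) = 13 (D(x, u) = 6 + 7 = 13)
354/D(27, -16) = 354/13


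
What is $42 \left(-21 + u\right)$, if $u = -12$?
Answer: $-1386$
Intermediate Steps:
$42 \left(-21 + u\right) = 42 \left(-21 - 12\right) = 42 \left(-33\right) = -1386$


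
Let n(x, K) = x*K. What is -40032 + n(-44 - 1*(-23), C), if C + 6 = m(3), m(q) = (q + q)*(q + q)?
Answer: -40662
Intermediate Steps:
m(q) = 4*q² (m(q) = (2*q)*(2*q) = 4*q²)
C = 30 (C = -6 + 4*3² = -6 + 4*9 = -6 + 36 = 30)
n(x, K) = K*x
-40032 + n(-44 - 1*(-23), C) = -40032 + 30*(-44 - 1*(-23)) = -40032 + 30*(-44 + 23) = -40032 + 30*(-21) = -40032 - 630 = -40662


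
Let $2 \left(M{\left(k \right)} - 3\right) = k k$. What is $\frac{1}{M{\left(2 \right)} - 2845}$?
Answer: $- \frac{1}{2840} \approx -0.00035211$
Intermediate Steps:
$M{\left(k \right)} = 3 + \frac{k^{2}}{2}$ ($M{\left(k \right)} = 3 + \frac{k k}{2} = 3 + \frac{k^{2}}{2}$)
$\frac{1}{M{\left(2 \right)} - 2845} = \frac{1}{\left(3 + \frac{2^{2}}{2}\right) - 2845} = \frac{1}{\left(3 + \frac{1}{2} \cdot 4\right) - 2845} = \frac{1}{\left(3 + 2\right) - 2845} = \frac{1}{5 - 2845} = \frac{1}{-2840} = - \frac{1}{2840}$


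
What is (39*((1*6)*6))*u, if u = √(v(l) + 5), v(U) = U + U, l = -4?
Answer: 1404*I*√3 ≈ 2431.8*I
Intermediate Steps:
v(U) = 2*U
u = I*√3 (u = √(2*(-4) + 5) = √(-8 + 5) = √(-3) = I*√3 ≈ 1.732*I)
(39*((1*6)*6))*u = (39*((1*6)*6))*(I*√3) = (39*(6*6))*(I*√3) = (39*36)*(I*√3) = 1404*(I*√3) = 1404*I*√3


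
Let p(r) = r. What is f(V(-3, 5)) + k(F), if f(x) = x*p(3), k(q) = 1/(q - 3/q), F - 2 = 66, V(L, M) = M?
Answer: 69383/4621 ≈ 15.015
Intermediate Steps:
F = 68 (F = 2 + 66 = 68)
f(x) = 3*x (f(x) = x*3 = 3*x)
f(V(-3, 5)) + k(F) = 3*5 + 68/(-3 + 68²) = 15 + 68/(-3 + 4624) = 15 + 68/4621 = 69383/4621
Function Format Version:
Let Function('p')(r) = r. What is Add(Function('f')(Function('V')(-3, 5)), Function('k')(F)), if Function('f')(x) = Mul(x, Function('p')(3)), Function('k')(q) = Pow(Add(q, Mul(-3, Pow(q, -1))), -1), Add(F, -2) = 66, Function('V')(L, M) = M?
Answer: Rational(69383, 4621) ≈ 15.015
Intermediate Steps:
F = 68 (F = Add(2, 66) = 68)
Function('f')(x) = Mul(3, x) (Function('f')(x) = Mul(x, 3) = Mul(3, x))
Add(Function('f')(Function('V')(-3, 5)), Function('k')(F)) = Add(Mul(3, 5), Mul(68, Pow(Add(-3, Pow(68, 2)), -1))) = Add(15, Mul(68, Pow(Add(-3, 4624), -1))) = Add(15, Mul(68, Pow(4621, -1))) = Add(15, Mul(68, Rational(1, 4621))) = Add(15, Rational(68, 4621)) = Rational(69383, 4621)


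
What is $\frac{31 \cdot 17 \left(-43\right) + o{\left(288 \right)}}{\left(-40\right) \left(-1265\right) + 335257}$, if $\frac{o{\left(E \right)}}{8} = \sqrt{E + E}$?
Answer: $- \frac{22469}{385857} \approx -0.058231$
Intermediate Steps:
$o{\left(E \right)} = 8 \sqrt{2} \sqrt{E}$ ($o{\left(E \right)} = 8 \sqrt{E + E} = 8 \sqrt{2 E} = 8 \sqrt{2} \sqrt{E}$)
$\frac{31 \cdot 17 \left(-43\right) + o{\left(288 \right)}}{\left(-40\right) \left(-1265\right) + 335257} = \frac{31 \cdot 17 \left(-43\right) + 8 \sqrt{2} \sqrt{288}}{\left(-40\right) \left(-1265\right) + 335257} = \frac{527 \left(-43\right) + 8 \sqrt{2} \cdot 12 \sqrt{2}}{50600 + 335257} = \frac{-22661 + 192}{385857} = \left(-22469\right) \frac{1}{385857} = - \frac{22469}{385857}$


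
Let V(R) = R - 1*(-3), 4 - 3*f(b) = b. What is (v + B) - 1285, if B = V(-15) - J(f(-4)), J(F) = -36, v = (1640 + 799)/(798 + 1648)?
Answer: -3081967/2446 ≈ -1260.0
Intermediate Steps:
v = 2439/2446 ≈ 0.99714
f(b) = 4/3 - b/3
V(R) = 3 + R (V(R) = R + 3 = 3 + R)
B = 24 (B = (3 - 15) - 1*(-36) = -12 + 36 = 24)
(v + B) - 1285 = (2439/2446 + 24) - 1285 = 61143/2446 - 1285 = -3081967/2446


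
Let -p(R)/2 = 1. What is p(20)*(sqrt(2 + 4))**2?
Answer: -12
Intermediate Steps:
p(R) = -2 (p(R) = -2*1 = -2)
p(20)*(sqrt(2 + 4))**2 = -2*(sqrt(2 + 4))**2 = -2*(sqrt(6))**2 = -2*6 = -12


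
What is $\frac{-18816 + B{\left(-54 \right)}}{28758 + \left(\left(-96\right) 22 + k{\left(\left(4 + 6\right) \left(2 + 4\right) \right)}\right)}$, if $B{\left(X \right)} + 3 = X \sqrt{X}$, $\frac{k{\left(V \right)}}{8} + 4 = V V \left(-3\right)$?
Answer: $\frac{18819}{59786} + \frac{81 i \sqrt{6}}{29893} \approx 0.31477 + 0.0066373 i$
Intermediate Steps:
$k{\left(V \right)} = -32 - 24 V^{2}$ ($k{\left(V \right)} = -32 + 8 V V \left(-3\right) = -32 + 8 V^{2} \left(-3\right) = -32 + 8 \left(- 3 V^{2}\right) = -32 - 24 V^{2}$)
$B{\left(X \right)} = -3 + X^{\frac{3}{2}}$ ($B{\left(X \right)} = -3 + X \sqrt{X} = -3 + X^{\frac{3}{2}}$)
$\frac{-18816 + B{\left(-54 \right)}}{28758 + \left(\left(-96\right) 22 + k{\left(\left(4 + 6\right) \left(2 + 4\right) \right)}\right)} = \frac{-18816 - \left(3 - \left(-54\right)^{\frac{3}{2}}\right)}{28758 - \left(2144 + 24 \left(2 + 4\right)^{2} \left(4 + 6\right)^{2}\right)} = \frac{-18816 - \left(3 + 162 i \sqrt{6}\right)}{28758 - \left(2144 + 86400\right)} = \frac{-18819 - 162 i \sqrt{6}}{28758 - \left(2144 + 86400\right)} = \frac{-18819 - 162 i \sqrt{6}}{28758 - 88544} = \frac{-18819 - 162 i \sqrt{6}}{-59786} = \left(-18819 - 162 i \sqrt{6}\right) \left(- \frac{1}{59786}\right) = \frac{18819}{59786} + \frac{81 i \sqrt{6}}{29893}$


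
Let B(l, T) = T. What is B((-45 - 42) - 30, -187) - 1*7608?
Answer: -7795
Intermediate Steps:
B((-45 - 42) - 30, -187) - 1*7608 = -187 - 1*7608 = -187 - 7608 = -7795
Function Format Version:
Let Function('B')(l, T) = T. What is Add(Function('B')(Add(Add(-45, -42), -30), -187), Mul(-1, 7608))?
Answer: -7795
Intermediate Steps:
Add(Function('B')(Add(Add(-45, -42), -30), -187), Mul(-1, 7608)) = Add(-187, Mul(-1, 7608)) = Add(-187, -7608) = -7795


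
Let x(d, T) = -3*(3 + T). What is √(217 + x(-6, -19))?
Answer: √265 ≈ 16.279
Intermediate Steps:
x(d, T) = -9 - 3*T
√(217 + x(-6, -19)) = √(217 + (-9 - 3*(-19))) = √(217 + (-9 + 57)) = √(217 + 48) = √265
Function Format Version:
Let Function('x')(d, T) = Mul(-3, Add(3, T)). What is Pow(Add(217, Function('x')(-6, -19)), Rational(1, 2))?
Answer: Pow(265, Rational(1, 2)) ≈ 16.279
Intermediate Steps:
Function('x')(d, T) = Add(-9, Mul(-3, T))
Pow(Add(217, Function('x')(-6, -19)), Rational(1, 2)) = Pow(Add(217, Add(-9, Mul(-3, -19))), Rational(1, 2)) = Pow(Add(217, Add(-9, 57)), Rational(1, 2)) = Pow(Add(217, 48), Rational(1, 2)) = Pow(265, Rational(1, 2))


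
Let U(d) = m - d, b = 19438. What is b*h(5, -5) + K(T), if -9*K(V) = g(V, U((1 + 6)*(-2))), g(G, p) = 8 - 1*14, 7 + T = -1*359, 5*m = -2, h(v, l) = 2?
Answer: 116630/3 ≈ 38877.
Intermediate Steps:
m = -2/5 (m = (1/5)*(-2) = -2/5 ≈ -0.40000)
T = -366 (T = -7 - 1*359 = -7 - 359 = -366)
U(d) = -2/5 - d
g(G, p) = -6 (g(G, p) = 8 - 14 = -6)
K(V) = 2/3 (K(V) = -1/9*(-6) = 2/3)
b*h(5, -5) + K(T) = 19438*2 + 2/3 = 38876 + 2/3 = 116630/3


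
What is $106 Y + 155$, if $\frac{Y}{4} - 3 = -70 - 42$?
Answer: $-46061$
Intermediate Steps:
$Y = -436$ ($Y = 12 + 4 \left(-70 - 42\right) = 12 + 4 \left(-112\right) = 12 - 448 = -436$)
$106 Y + 155 = 106 \left(-436\right) + 155 = -46216 + 155 = -46061$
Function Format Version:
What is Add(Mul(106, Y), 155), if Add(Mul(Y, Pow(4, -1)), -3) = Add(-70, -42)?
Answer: -46061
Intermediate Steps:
Y = -436 (Y = Add(12, Mul(4, Add(-70, -42))) = Add(12, Mul(4, -112)) = Add(12, -448) = -436)
Add(Mul(106, Y), 155) = Add(Mul(106, -436), 155) = Add(-46216, 155) = -46061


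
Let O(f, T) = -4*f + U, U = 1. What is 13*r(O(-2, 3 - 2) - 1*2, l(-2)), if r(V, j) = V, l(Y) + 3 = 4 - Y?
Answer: 91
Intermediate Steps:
l(Y) = 1 - Y (l(Y) = -3 + (4 - Y) = 1 - Y)
O(f, T) = 1 - 4*f (O(f, T) = -4*f + 1 = 1 - 4*f)
13*r(O(-2, 3 - 2) - 1*2, l(-2)) = 13*((1 - 4*(-2)) - 1*2) = 13*((1 + 8) - 2) = 13*(9 - 2) = 13*7 = 91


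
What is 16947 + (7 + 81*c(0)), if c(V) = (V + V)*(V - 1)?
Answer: 16954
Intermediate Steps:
c(V) = 2*V*(-1 + V) (c(V) = (2*V)*(-1 + V) = 2*V*(-1 + V))
16947 + (7 + 81*c(0)) = 16947 + (7 + 81*(2*0*(-1 + 0))) = 16947 + (7 + 81*(2*0*(-1))) = 16947 + (7 + 81*0) = 16947 + (7 + 0) = 16947 + 7 = 16954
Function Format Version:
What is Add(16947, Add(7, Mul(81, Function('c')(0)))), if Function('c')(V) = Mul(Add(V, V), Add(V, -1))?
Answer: 16954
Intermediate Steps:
Function('c')(V) = Mul(2, V, Add(-1, V)) (Function('c')(V) = Mul(Mul(2, V), Add(-1, V)) = Mul(2, V, Add(-1, V)))
Add(16947, Add(7, Mul(81, Function('c')(0)))) = Add(16947, Add(7, Mul(81, Mul(2, 0, Add(-1, 0))))) = Add(16947, Add(7, Mul(81, Mul(2, 0, -1)))) = Add(16947, Add(7, Mul(81, 0))) = Add(16947, Add(7, 0)) = Add(16947, 7) = 16954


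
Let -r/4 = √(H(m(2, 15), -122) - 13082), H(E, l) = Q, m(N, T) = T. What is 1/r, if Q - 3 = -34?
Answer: I*√1457/17484 ≈ 0.0021832*I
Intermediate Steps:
Q = -31 (Q = 3 - 34 = -31)
H(E, l) = -31
r = -12*I*√1457 (r = -4*√(-31 - 13082) = -12*I*√1457 ≈ -458.05*I)
1/r = 1/(-12*I*√1457) = I*√1457/17484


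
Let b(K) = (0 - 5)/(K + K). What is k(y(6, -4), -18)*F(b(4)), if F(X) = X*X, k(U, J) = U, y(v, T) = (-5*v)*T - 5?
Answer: 2875/64 ≈ 44.922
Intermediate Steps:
y(v, T) = -5 - 5*T*v (y(v, T) = -5*T*v - 5 = -5 - 5*T*v)
b(K) = -5/(2*K) (b(K) = -5*1/(2*K) = -5/(2*K))
F(X) = X²
k(y(6, -4), -18)*F(b(4)) = (-5 - 5*(-4)*6)*(-5/2/4)² = (-5 + 120)*(-5/2*¼)² = 115*(-5/8)² = 115*(25/64) = 2875/64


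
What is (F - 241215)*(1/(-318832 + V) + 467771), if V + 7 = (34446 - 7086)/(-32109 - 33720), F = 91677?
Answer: -489387496413700821672/6996293297 ≈ -6.9950e+10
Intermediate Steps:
V = -162721/21943 (V = -7 + (34446 - 7086)/(-32109 - 33720) = -7 + 27360/(-65829) = -7 + 27360*(-1/65829) = -7 - 9120/21943 = -162721/21943 ≈ -7.4156)
(F - 241215)*(1/(-318832 + V) + 467771) = (91677 - 241215)*(1/(-318832 - 162721/21943) + 467771) = -149538*(1/(-6996293297/21943) + 467771) = -149538*(-21943/6996293297 + 467771) = -149538*3272663111809044/6996293297 = -489387496413700821672/6996293297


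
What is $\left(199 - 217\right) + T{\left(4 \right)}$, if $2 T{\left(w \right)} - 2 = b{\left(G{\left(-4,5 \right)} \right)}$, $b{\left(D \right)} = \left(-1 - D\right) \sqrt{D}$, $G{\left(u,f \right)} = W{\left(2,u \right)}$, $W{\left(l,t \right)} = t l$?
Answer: $-17 + 7 i \sqrt{2} \approx -17.0 + 9.8995 i$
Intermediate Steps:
$W{\left(l,t \right)} = l t$
$G{\left(u,f \right)} = 2 u$
$b{\left(D \right)} = \sqrt{D} \left(-1 - D\right)$
$T{\left(w \right)} = 1 + 7 i \sqrt{2}$ ($T{\left(w \right)} = 1 + \frac{\sqrt{2 \left(-4\right)} \left(-1 - 2 \left(-4\right)\right)}{2} = 1 + \frac{\sqrt{-8} \left(-1 - -8\right)}{2} = 1 + \frac{2 i \sqrt{2} \left(-1 + 8\right)}{2} = 1 + \frac{2 i \sqrt{2} \cdot 7}{2} = 1 + \frac{14 i \sqrt{2}}{2} = 1 + 7 i \sqrt{2}$)
$\left(199 - 217\right) + T{\left(4 \right)} = \left(199 - 217\right) + \left(1 + 7 i \sqrt{2}\right) = -18 + \left(1 + 7 i \sqrt{2}\right) = -17 + 7 i \sqrt{2}$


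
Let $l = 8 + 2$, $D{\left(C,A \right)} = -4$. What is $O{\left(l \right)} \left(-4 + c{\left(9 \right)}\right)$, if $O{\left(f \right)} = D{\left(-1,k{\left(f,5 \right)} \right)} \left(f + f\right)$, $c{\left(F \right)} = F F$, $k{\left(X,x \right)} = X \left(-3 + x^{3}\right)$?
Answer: $-6160$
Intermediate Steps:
$c{\left(F \right)} = F^{2}$
$l = 10$
$O{\left(f \right)} = - 8 f$ ($O{\left(f \right)} = - 4 \left(f + f\right) = - 4 \cdot 2 f = - 8 f$)
$O{\left(l \right)} \left(-4 + c{\left(9 \right)}\right) = \left(-8\right) 10 \left(-4 + 9^{2}\right) = - 80 \left(-4 + 81\right) = \left(-80\right) 77 = -6160$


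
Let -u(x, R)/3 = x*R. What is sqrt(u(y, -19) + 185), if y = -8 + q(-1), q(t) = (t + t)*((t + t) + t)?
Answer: sqrt(71) ≈ 8.4261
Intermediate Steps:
q(t) = 6*t**2 (q(t) = (2*t)*(2*t + t) = (2*t)*(3*t) = 6*t**2)
y = -2 (y = -8 + 6*(-1)**2 = -8 + 6*1 = -8 + 6 = -2)
u(x, R) = -3*R*x (u(x, R) = -3*x*R = -3*R*x)
sqrt(u(y, -19) + 185) = sqrt(-3*(-19)*(-2) + 185) = sqrt(-114 + 185) = sqrt(71)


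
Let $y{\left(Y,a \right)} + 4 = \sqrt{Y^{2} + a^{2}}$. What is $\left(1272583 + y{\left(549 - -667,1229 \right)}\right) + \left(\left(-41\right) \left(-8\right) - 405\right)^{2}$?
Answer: $1278508 + \sqrt{2989097} \approx 1.2802 \cdot 10^{6}$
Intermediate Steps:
$y{\left(Y,a \right)} = -4 + \sqrt{Y^{2} + a^{2}}$
$\left(1272583 + y{\left(549 - -667,1229 \right)}\right) + \left(\left(-41\right) \left(-8\right) - 405\right)^{2} = \left(1272583 - \left(4 - \sqrt{\left(549 - -667\right)^{2} + 1229^{2}}\right)\right) + \left(\left(-41\right) \left(-8\right) - 405\right)^{2} = \left(1272583 - \left(4 - \sqrt{\left(549 + 667\right)^{2} + 1510441}\right)\right) + \left(328 - 405\right)^{2} = \left(1272583 - \left(4 - \sqrt{1216^{2} + 1510441}\right)\right) + \left(-77\right)^{2} = \left(1272583 - \left(4 - \sqrt{1478656 + 1510441}\right)\right) + 5929 = \left(1272583 - \left(4 - \sqrt{2989097}\right)\right) + 5929 = \left(1272579 + \sqrt{2989097}\right) + 5929 = 1278508 + \sqrt{2989097}$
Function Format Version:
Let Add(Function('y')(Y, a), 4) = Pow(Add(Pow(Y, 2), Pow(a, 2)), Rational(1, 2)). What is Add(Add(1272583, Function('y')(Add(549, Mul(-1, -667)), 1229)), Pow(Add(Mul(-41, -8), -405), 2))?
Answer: Add(1278508, Pow(2989097, Rational(1, 2))) ≈ 1.2802e+6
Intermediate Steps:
Function('y')(Y, a) = Add(-4, Pow(Add(Pow(Y, 2), Pow(a, 2)), Rational(1, 2)))
Add(Add(1272583, Function('y')(Add(549, Mul(-1, -667)), 1229)), Pow(Add(Mul(-41, -8), -405), 2)) = Add(Add(1272583, Add(-4, Pow(Add(Pow(Add(549, Mul(-1, -667)), 2), Pow(1229, 2)), Rational(1, 2)))), Pow(Add(Mul(-41, -8), -405), 2)) = Add(Add(1272583, Add(-4, Pow(Add(Pow(Add(549, 667), 2), 1510441), Rational(1, 2)))), Pow(Add(328, -405), 2)) = Add(Add(1272583, Add(-4, Pow(Add(Pow(1216, 2), 1510441), Rational(1, 2)))), Pow(-77, 2)) = Add(Add(1272583, Add(-4, Pow(Add(1478656, 1510441), Rational(1, 2)))), 5929) = Add(Add(1272583, Add(-4, Pow(2989097, Rational(1, 2)))), 5929) = Add(Add(1272579, Pow(2989097, Rational(1, 2))), 5929) = Add(1278508, Pow(2989097, Rational(1, 2)))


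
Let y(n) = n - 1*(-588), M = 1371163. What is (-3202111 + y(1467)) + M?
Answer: -1828893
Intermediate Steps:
y(n) = 588 + n (y(n) = n + 588 = 588 + n)
(-3202111 + y(1467)) + M = (-3202111 + (588 + 1467)) + 1371163 = (-3202111 + 2055) + 1371163 = -3200056 + 1371163 = -1828893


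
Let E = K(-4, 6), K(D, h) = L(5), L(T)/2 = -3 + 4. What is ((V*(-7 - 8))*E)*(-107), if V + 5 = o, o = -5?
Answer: -32100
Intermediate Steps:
L(T) = 2 (L(T) = 2*(-3 + 4) = 2*1 = 2)
V = -10 (V = -5 - 5 = -10)
K(D, h) = 2
E = 2
((V*(-7 - 8))*E)*(-107) = (-10*(-7 - 8)*2)*(-107) = (-10*(-15)*2)*(-107) = (150*2)*(-107) = 300*(-107) = -32100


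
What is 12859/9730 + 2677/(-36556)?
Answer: 31716171/25406420 ≈ 1.2484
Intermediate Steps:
12859/9730 + 2677/(-36556) = 12859*(1/9730) + 2677*(-1/36556) = 1837/1390 - 2677/36556 = 31716171/25406420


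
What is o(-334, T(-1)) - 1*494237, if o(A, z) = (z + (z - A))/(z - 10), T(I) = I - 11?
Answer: -5436762/11 ≈ -4.9425e+5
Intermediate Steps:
T(I) = -11 + I
o(A, z) = (-A + 2*z)/(-10 + z)
o(-334, T(-1)) - 1*494237 = (-1*(-334) + 2*(-11 - 1))/(-10 + (-11 - 1)) - 1*494237 = (334 + 2*(-12))/(-10 - 12) - 494237 = (334 - 24)/(-22) - 494237 = -1/22*310 - 494237 = -155/11 - 494237 = -5436762/11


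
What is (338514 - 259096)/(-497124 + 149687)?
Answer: -79418/347437 ≈ -0.22858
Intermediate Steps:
(338514 - 259096)/(-497124 + 149687) = 79418/(-347437) = 79418*(-1/347437) = -79418/347437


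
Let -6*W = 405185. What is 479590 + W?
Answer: 2472355/6 ≈ 4.1206e+5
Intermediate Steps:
W = -405185/6 (W = -⅙*405185 = -405185/6 ≈ -67531.)
479590 + W = 479590 - 405185/6 = 2472355/6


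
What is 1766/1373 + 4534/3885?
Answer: 13086092/5334105 ≈ 2.4533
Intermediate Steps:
1766/1373 + 4534/3885 = 13086092/5334105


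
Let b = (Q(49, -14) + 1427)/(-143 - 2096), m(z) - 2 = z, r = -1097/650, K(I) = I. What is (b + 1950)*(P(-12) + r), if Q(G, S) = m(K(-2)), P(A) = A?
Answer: -38832050831/1455350 ≈ -26682.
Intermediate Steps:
r = -1097/650 (r = -1097*1/650 = -1097/650 ≈ -1.6877)
m(z) = 2 + z
Q(G, S) = 0 (Q(G, S) = 2 - 2 = 0)
b = -1427/2239 (b = (0 + 1427)/(-143 - 2096) = 1427/(-2239) = 1427*(-1/2239) = -1427/2239 ≈ -0.63734)
(b + 1950)*(P(-12) + r) = (-1427/2239 + 1950)*(-12 - 1097/650) = (4364623/2239)*(-8897/650) = -38832050831/1455350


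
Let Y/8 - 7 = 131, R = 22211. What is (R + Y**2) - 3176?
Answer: 1237851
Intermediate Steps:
Y = 1104 (Y = 56 + 8*131 = 56 + 1048 = 1104)
(R + Y**2) - 3176 = (22211 + 1104**2) - 3176 = (22211 + 1218816) - 3176 = 1241027 - 3176 = 1237851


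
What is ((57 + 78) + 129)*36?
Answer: 9504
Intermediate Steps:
((57 + 78) + 129)*36 = (135 + 129)*36 = 264*36 = 9504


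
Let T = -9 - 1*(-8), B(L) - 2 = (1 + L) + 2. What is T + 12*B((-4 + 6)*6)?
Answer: 203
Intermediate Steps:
B(L) = 5 + L (B(L) = 2 + ((1 + L) + 2) = 2 + (3 + L) = 5 + L)
T = -1 (T = -9 + 8 = -1)
T + 12*B((-4 + 6)*6) = -1 + 12*(5 + (-4 + 6)*6) = -1 + 12*(5 + 2*6) = -1 + 12*(5 + 12) = -1 + 12*17 = -1 + 204 = 203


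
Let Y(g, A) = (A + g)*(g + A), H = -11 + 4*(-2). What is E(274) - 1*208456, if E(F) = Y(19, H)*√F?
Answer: -208456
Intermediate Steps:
H = -19 (H = -11 - 8 = -19)
Y(g, A) = (A + g)² (Y(g, A) = (A + g)*(A + g) = (A + g)²)
E(F) = 0 (E(F) = (-19 + 19)²*√F = 0²*√F = 0*√F = 0)
E(274) - 1*208456 = 0 - 1*208456 = 0 - 208456 = -208456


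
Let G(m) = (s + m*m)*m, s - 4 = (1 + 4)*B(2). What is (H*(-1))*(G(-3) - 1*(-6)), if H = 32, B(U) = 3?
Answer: 2496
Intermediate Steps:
s = 19 (s = 4 + (1 + 4)*3 = 4 + 5*3 = 4 + 15 = 19)
G(m) = m*(19 + m**2) (G(m) = (19 + m*m)*m = (19 + m**2)*m = m*(19 + m**2))
(H*(-1))*(G(-3) - 1*(-6)) = (32*(-1))*(-3*(19 + (-3)**2) - 1*(-6)) = -32*(-3*(19 + 9) + 6) = -32*(-3*28 + 6) = -32*(-84 + 6) = -32*(-78) = 2496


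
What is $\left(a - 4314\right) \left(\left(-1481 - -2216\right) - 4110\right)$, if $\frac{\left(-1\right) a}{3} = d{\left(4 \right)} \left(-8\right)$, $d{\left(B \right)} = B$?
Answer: $14235750$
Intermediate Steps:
$a = 96$ ($a = - 3 \cdot 4 \left(-8\right) = \left(-3\right) \left(-32\right) = 96$)
$\left(a - 4314\right) \left(\left(-1481 - -2216\right) - 4110\right) = \left(96 - 4314\right) \left(\left(-1481 - -2216\right) - 4110\right) = - 4218 \left(\left(-1481 + 2216\right) - 4110\right) = - 4218 \left(735 - 4110\right) = \left(-4218\right) \left(-3375\right) = 14235750$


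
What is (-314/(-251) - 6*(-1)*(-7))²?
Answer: 104611984/63001 ≈ 1660.5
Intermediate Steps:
(-314/(-251) - 6*(-1)*(-7))² = (-314*(-1/251) + 6*(-7))² = (314/251 - 42)² = (-10228/251)² = 104611984/63001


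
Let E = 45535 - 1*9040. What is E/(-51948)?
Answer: -4055/5772 ≈ -0.70253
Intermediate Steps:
E = 36495 (E = 45535 - 9040 = 36495)
E/(-51948) = 36495/(-51948) = 36495*(-1/51948) = -4055/5772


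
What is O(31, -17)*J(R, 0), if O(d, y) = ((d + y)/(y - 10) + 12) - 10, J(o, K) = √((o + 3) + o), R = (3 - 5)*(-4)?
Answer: 40*√19/27 ≈ 6.4576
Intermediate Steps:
R = 8 (R = -2*(-4) = 8)
J(o, K) = √(3 + 2*o) (J(o, K) = √((3 + o) + o) = √(3 + 2*o))
O(d, y) = 2 + (d + y)/(-10 + y) (O(d, y) = ((d + y)/(-10 + y) + 12) - 10 = (12 + (d + y)/(-10 + y)) - 10 = 2 + (d + y)/(-10 + y))
O(31, -17)*J(R, 0) = ((-20 + 31 + 3*(-17))/(-10 - 17))*√(3 + 2*8) = ((-20 + 31 - 51)/(-27))*√(3 + 16) = (-1/27*(-40))*√19 = 40*√19/27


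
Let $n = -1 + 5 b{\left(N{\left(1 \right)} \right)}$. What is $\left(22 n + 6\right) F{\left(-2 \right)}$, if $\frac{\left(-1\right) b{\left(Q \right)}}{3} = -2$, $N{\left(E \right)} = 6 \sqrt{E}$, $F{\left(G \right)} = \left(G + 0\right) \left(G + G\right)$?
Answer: $5152$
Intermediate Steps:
$F{\left(G \right)} = 2 G^{2}$ ($F{\left(G \right)} = G 2 G = 2 G^{2}$)
$b{\left(Q \right)} = 6$ ($b{\left(Q \right)} = \left(-3\right) \left(-2\right) = 6$)
$n = 29$ ($n = -1 + 5 \cdot 6 = -1 + 30 = 29$)
$\left(22 n + 6\right) F{\left(-2 \right)} = \left(22 \cdot 29 + 6\right) 2 \left(-2\right)^{2} = \left(638 + 6\right) 2 \cdot 4 = 644 \cdot 8 = 5152$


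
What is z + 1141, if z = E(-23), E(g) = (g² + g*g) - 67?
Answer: 2132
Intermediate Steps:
E(g) = -67 + 2*g² (E(g) = (g² + g²) - 67 = 2*g² - 67 = -67 + 2*g²)
z = 991 (z = -67 + 2*(-23)² = -67 + 2*529 = -67 + 1058 = 991)
z + 1141 = 991 + 1141 = 2132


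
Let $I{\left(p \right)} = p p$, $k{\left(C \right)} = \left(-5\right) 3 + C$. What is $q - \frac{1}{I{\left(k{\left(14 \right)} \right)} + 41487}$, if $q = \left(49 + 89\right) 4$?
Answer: $\frac{22901375}{41488} \approx 552.0$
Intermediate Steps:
$k{\left(C \right)} = -15 + C$
$I{\left(p \right)} = p^{2}$
$q = 552$ ($q = 138 \cdot 4 = 552$)
$q - \frac{1}{I{\left(k{\left(14 \right)} \right)} + 41487} = 552 - \frac{1}{\left(-15 + 14\right)^{2} + 41487} = 552 - \frac{1}{\left(-1\right)^{2} + 41487} = 552 - \frac{1}{1 + 41487} = 552 - \frac{1}{41488} = \frac{22901375}{41488}$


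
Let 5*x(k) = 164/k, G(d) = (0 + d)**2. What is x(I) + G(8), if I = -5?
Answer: 1436/25 ≈ 57.440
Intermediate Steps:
G(d) = d**2
x(k) = 164/(5*k) (x(k) = (164/k)/5 = 164/(5*k))
x(I) + G(8) = (164/5)/(-5) + 8**2 = (164/5)*(-1/5) + 64 = -164/25 + 64 = 1436/25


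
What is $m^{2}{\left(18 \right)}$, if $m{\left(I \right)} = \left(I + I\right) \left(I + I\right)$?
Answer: $1679616$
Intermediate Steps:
$m{\left(I \right)} = 4 I^{2}$ ($m{\left(I \right)} = 2 I 2 I = 4 I^{2}$)
$m^{2}{\left(18 \right)} = \left(4 \cdot 18^{2}\right)^{2} = \left(4 \cdot 324\right)^{2} = 1296^{2} = 1679616$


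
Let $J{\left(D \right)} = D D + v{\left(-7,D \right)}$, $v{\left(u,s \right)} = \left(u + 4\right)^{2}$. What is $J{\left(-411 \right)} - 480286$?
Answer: $-311356$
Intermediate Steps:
$v{\left(u,s \right)} = \left(4 + u\right)^{2}$
$J{\left(D \right)} = 9 + D^{2}$ ($J{\left(D \right)} = D D + \left(4 - 7\right)^{2} = D^{2} + \left(-3\right)^{2} = D^{2} + 9 = 9 + D^{2}$)
$J{\left(-411 \right)} - 480286 = \left(9 + \left(-411\right)^{2}\right) - 480286 = \left(9 + 168921\right) - 480286 = 168930 - 480286 = -311356$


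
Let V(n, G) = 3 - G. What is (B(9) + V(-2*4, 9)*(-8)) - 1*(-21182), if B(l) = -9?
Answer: 21221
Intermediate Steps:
(B(9) + V(-2*4, 9)*(-8)) - 1*(-21182) = (-9 + (3 - 1*9)*(-8)) - 1*(-21182) = (-9 + (3 - 9)*(-8)) + 21182 = (-9 - 6*(-8)) + 21182 = (-9 + 48) + 21182 = 39 + 21182 = 21221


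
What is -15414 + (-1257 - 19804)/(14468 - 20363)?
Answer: -90844469/5895 ≈ -15410.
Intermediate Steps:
-15414 + (-1257 - 19804)/(14468 - 20363) = -15414 - 21061/(-5895) = -15414 - 21061*(-1/5895) = -15414 + 21061/5895 = -90844469/5895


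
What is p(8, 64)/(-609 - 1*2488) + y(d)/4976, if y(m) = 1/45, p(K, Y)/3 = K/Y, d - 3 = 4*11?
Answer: -80873/693480240 ≈ -0.00011662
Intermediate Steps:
d = 47 (d = 3 + 4*11 = 3 + 44 = 47)
p(K, Y) = 3*K/Y (p(K, Y) = 3*(K/Y) = 3*K/Y)
y(m) = 1/45
p(8, 64)/(-609 - 1*2488) + y(d)/4976 = (3*8/64)/(-609 - 1*2488) + (1/45)/4976 = (3*8*(1/64))/(-609 - 2488) + (1/45)*(1/4976) = (3/8)/(-3097) + 1/223920 = (3/8)*(-1/3097) + 1/223920 = -3/24776 + 1/223920 = -80873/693480240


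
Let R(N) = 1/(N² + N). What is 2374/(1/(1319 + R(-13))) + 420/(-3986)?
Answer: 486776392235/155454 ≈ 3.1313e+6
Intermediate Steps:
R(N) = 1/(N + N²)
2374/(1/(1319 + R(-13))) + 420/(-3986) = 2374/(1/(1319 + 1/((-13)*(1 - 13)))) + 420/(-3986) = 2374/(1/(1319 - 1/13/(-12))) + 420*(-1/3986) = 2374/(1/(1319 - 1/13*(-1/12))) - 210/1993 = 2374/(1/(1319 + 1/156)) - 210/1993 = 2374/(1/(205765/156)) - 210/1993 = 2374/(156/205765) - 210/1993 = 2374*(205765/156) - 210/1993 = 244243055/78 - 210/1993 = 486776392235/155454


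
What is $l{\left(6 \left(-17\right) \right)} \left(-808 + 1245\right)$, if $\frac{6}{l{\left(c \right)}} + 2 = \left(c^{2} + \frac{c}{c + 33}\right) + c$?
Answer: $\frac{10051}{39489} \approx 0.25453$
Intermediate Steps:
$l{\left(c \right)} = \frac{6}{-2 + c + c^{2} + \frac{c}{33 + c}}$ ($l{\left(c \right)} = \frac{6}{-2 + \left(\left(c^{2} + \frac{c}{c + 33}\right) + c\right)} = \frac{6}{-2 + \left(\left(c^{2} + \frac{c}{33 + c}\right) + c\right)} = \frac{6}{-2 + \left(c + c^{2} + \frac{c}{33 + c}\right)} = \frac{6}{-2 + c + c^{2} + \frac{c}{33 + c}}$)
$l{\left(6 \left(-17\right) \right)} \left(-808 + 1245\right) = \frac{6 \left(33 + 6 \left(-17\right)\right)}{-66 + \left(6 \left(-17\right)\right)^{3} + 32 \cdot 6 \left(-17\right) + 34 \left(6 \left(-17\right)\right)^{2}} \left(-808 + 1245\right) = \frac{6 \left(33 - 102\right)}{-66 + \left(-102\right)^{3} + 32 \left(-102\right) + 34 \left(-102\right)^{2}} \cdot 437 = 6 \frac{1}{-66 - 1061208 - 3264 + 34 \cdot 10404} \left(-69\right) 437 = 6 \frac{1}{-66 - 1061208 - 3264 + 353736} \left(-69\right) 437 = 6 \frac{1}{-710802} \left(-69\right) 437 = 6 \left(- \frac{1}{710802}\right) \left(-69\right) 437 = \frac{23}{39489} \cdot 437 = \frac{10051}{39489}$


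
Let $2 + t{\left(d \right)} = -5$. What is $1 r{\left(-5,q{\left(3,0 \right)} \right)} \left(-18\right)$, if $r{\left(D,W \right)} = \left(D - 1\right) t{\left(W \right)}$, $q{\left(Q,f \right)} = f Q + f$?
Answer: $-756$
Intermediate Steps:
$t{\left(d \right)} = -7$ ($t{\left(d \right)} = -2 - 5 = -7$)
$q{\left(Q,f \right)} = f + Q f$ ($q{\left(Q,f \right)} = Q f + f = f + Q f$)
$r{\left(D,W \right)} = 7 - 7 D$ ($r{\left(D,W \right)} = \left(D - 1\right) \left(-7\right) = \left(-1 + D\right) \left(-7\right) = 7 - 7 D$)
$1 r{\left(-5,q{\left(3,0 \right)} \right)} \left(-18\right) = 1 \left(7 - -35\right) \left(-18\right) = 1 \left(7 + 35\right) \left(-18\right) = 1 \cdot 42 \left(-18\right) = 42 \left(-18\right) = -756$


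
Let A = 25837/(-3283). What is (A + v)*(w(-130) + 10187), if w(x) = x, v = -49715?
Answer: -234529501482/469 ≈ -5.0006e+8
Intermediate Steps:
A = -3691/469 (A = 25837*(-1/3283) = -3691/469 ≈ -7.8699)
(A + v)*(w(-130) + 10187) = (-3691/469 - 49715)*(-130 + 10187) = -23320026/469*10057 = -234529501482/469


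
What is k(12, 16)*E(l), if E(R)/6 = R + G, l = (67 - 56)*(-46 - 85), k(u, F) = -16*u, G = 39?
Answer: 1615104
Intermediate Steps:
l = -1441 (l = 11*(-131) = -1441)
E(R) = 234 + 6*R (E(R) = 6*(R + 39) = 6*(39 + R) = 234 + 6*R)
k(12, 16)*E(l) = (-16*12)*(234 + 6*(-1441)) = -192*(234 - 8646) = -192*(-8412) = 1615104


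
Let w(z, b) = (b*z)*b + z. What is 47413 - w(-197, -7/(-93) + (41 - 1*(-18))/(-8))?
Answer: 32164513877/553536 ≈ 58107.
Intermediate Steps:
w(z, b) = z + z*b² (w(z, b) = z*b² + z = z + z*b²)
47413 - w(-197, -7/(-93) + (41 - 1*(-18))/(-8)) = 47413 - (-197)*(1 + (-7/(-93) + (41 - 1*(-18))/(-8))²) = 47413 - (-197)*(1 + (-7*(-1/93) + (41 + 18)*(-⅛))²) = 47413 - (-197)*(1 + (7/93 + 59*(-⅛))²) = 47413 - (-197)*(1 + (7/93 - 59/8)²) = 47413 - (-197)*(1 + (-5431/744)²) = 47413 - (-197)*(1 + 29495761/553536) = 47413 - (-197)*30049297/553536 = 47413 - 1*(-5919711509/553536) = 47413 + 5919711509/553536 = 32164513877/553536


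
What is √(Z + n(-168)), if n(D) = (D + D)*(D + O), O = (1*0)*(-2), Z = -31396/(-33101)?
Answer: 2*√15462442358261/33101 ≈ 237.59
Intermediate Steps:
Z = 31396/33101 (Z = -31396*(-1/33101) = 31396/33101 ≈ 0.94849)
O = 0 (O = 0*(-2) = 0)
n(D) = 2*D² (n(D) = (D + D)*(D + 0) = (2*D)*D = 2*D²)
√(Z + n(-168)) = √(31396/33101 + 2*(-168)²) = √(31396/33101 + 2*28224) = √(31396/33101 + 56448) = √(1868516644/33101) = 2*√15462442358261/33101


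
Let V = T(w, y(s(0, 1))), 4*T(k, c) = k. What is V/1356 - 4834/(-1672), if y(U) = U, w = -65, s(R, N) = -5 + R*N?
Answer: 3263867/1133616 ≈ 2.8792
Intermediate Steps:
s(R, N) = -5 + N*R
T(k, c) = k/4
V = -65/4 (V = (1/4)*(-65) = -65/4 ≈ -16.250)
V/1356 - 4834/(-1672) = -65/4/1356 - 4834/(-1672) = -65/4*1/1356 - 4834*(-1/1672) = -65/5424 + 2417/836 = 3263867/1133616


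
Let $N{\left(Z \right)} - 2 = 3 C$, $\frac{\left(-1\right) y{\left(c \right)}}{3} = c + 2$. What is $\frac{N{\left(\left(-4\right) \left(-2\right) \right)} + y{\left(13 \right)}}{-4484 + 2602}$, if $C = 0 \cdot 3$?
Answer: $\frac{43}{1882} \approx 0.022848$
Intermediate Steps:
$C = 0$
$y{\left(c \right)} = -6 - 3 c$ ($y{\left(c \right)} = - 3 \left(c + 2\right) = - 3 \left(2 + c\right) = -6 - 3 c$)
$N{\left(Z \right)} = 2$ ($N{\left(Z \right)} = 2 + 3 \cdot 0 = 2 + 0 = 2$)
$\frac{N{\left(\left(-4\right) \left(-2\right) \right)} + y{\left(13 \right)}}{-4484 + 2602} = \frac{2 - 45}{-4484 + 2602} = \frac{2 - 45}{-1882} = \left(2 - 45\right) \left(- \frac{1}{1882}\right) = \left(-43\right) \left(- \frac{1}{1882}\right) = \frac{43}{1882}$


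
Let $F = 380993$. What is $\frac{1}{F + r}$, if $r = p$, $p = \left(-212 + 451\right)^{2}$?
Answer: $\frac{1}{438114} \approx 2.2825 \cdot 10^{-6}$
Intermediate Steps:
$p = 57121$ ($p = 239^{2} = 57121$)
$r = 57121$
$\frac{1}{F + r} = \frac{1}{380993 + 57121} = \frac{1}{438114}$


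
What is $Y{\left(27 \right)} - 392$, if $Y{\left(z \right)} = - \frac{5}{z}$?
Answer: $- \frac{10589}{27} \approx -392.19$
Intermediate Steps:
$Y{\left(27 \right)} - 392 = - \frac{5}{27} - 392 = - \frac{10589}{27}$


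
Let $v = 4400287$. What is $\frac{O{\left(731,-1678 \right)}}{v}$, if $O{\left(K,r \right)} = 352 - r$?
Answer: $\frac{2030}{4400287} \approx 0.00046133$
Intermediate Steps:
$\frac{O{\left(731,-1678 \right)}}{v} = \frac{352 - -1678}{4400287} = \left(352 + 1678\right) \frac{1}{4400287} = 2030 \cdot \frac{1}{4400287} = \frac{2030}{4400287}$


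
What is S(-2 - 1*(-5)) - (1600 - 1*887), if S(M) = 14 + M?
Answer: -696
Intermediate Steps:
S(-2 - 1*(-5)) - (1600 - 1*887) = (14 + (-2 - 1*(-5))) - (1600 - 1*887) = (14 + (-2 + 5)) - (1600 - 887) = (14 + 3) - 1*713 = 17 - 713 = -696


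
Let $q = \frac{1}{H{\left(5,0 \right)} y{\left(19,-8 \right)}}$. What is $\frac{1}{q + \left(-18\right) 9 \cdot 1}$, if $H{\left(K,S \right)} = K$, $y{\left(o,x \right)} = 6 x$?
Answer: $- \frac{240}{38881} \approx -0.0061727$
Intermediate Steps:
$q = - \frac{1}{240}$ ($q = \frac{1}{5 \cdot 6 \left(-8\right)} = \frac{1}{5 \left(-48\right)} = \frac{1}{-240} = - \frac{1}{240} \approx -0.0041667$)
$\frac{1}{q + \left(-18\right) 9 \cdot 1} = \frac{1}{- \frac{1}{240} + \left(-18\right) 9 \cdot 1} = \frac{1}{- \frac{1}{240} - 162} = \frac{1}{- \frac{38881}{240}} = - \frac{240}{38881}$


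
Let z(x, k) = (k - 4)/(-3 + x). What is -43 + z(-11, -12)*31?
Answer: -53/7 ≈ -7.5714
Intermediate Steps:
z(x, k) = (-4 + k)/(-3 + x)
-43 + z(-11, -12)*31 = -43 + ((-4 - 12)/(-3 - 11))*31 = -43 + (-16/(-14))*31 = -43 - 1/14*(-16)*31 = -43 + (8/7)*31 = -43 + 248/7 = -53/7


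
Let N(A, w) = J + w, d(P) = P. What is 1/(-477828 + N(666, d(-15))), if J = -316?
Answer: -1/478159 ≈ -2.0914e-6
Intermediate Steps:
N(A, w) = -316 + w
1/(-477828 + N(666, d(-15))) = 1/(-477828 + (-316 - 15)) = 1/(-477828 - 331) = 1/(-478159) = -1/478159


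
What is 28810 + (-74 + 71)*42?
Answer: 28684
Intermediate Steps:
28810 + (-74 + 71)*42 = 28810 - 3*42 = 28810 - 126 = 28684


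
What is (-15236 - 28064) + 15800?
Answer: -27500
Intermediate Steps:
(-15236 - 28064) + 15800 = -43300 + 15800 = -27500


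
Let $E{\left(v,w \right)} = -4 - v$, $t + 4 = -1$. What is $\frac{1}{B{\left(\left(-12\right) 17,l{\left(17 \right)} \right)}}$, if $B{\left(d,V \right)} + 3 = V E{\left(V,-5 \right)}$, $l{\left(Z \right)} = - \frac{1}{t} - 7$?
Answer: $- \frac{25}{551} \approx -0.045372$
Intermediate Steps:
$t = -5$ ($t = -4 - 1 = -5$)
$l{\left(Z \right)} = - \frac{34}{5}$ ($l{\left(Z \right)} = - \frac{1}{-5} - 7 = \left(-1\right) \left(- \frac{1}{5}\right) - 7 = \frac{1}{5} - 7 = - \frac{34}{5}$)
$B{\left(d,V \right)} = -3 + V \left(-4 - V\right)$
$\frac{1}{B{\left(\left(-12\right) 17,l{\left(17 \right)} \right)}} = \frac{1}{-3 - - \frac{34 \left(4 - \frac{34}{5}\right)}{5}} = \frac{1}{-3 - \left(- \frac{34}{5}\right) \left(- \frac{14}{5}\right)} = \frac{1}{-3 - \frac{476}{25}} = \frac{1}{- \frac{551}{25}} = - \frac{25}{551}$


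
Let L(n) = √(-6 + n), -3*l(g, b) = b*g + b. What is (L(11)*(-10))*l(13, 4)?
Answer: 560*√5/3 ≈ 417.40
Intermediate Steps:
l(g, b) = -b/3 - b*g/3 (l(g, b) = -(b*g + b)/3 = -(b + b*g)/3 = -b/3 - b*g/3)
(L(11)*(-10))*l(13, 4) = (√(-6 + 11)*(-10))*(-⅓*4*(1 + 13)) = (√5*(-10))*(-⅓*4*14) = -10*√5*(-56/3) = 560*√5/3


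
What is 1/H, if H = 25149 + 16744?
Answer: 1/41893 ≈ 2.3870e-5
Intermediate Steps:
H = 41893
1/H = 1/41893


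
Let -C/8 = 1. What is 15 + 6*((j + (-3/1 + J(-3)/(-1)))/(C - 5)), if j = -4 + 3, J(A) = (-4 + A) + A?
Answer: 159/13 ≈ 12.231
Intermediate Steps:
C = -8 (C = -8*1 = -8)
J(A) = -4 + 2*A
j = -1
15 + 6*((j + (-3/1 + J(-3)/(-1)))/(C - 5)) = 15 + 6*((-1 + (-3/1 + (-4 + 2*(-3))/(-1)))/(-8 - 5)) = 15 + 6*((-1 + (-3*1 + (-4 - 6)*(-1)))/(-13)) = 15 + 6*((-1 + (-3 - 10*(-1)))*(-1/13)) = 15 + 6*((-1 + (-3 + 10))*(-1/13)) = 15 + 6*((-1 + 7)*(-1/13)) = 15 + 6*(6*(-1/13)) = 15 + 6*(-6/13) = 15 - 36/13 = 159/13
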